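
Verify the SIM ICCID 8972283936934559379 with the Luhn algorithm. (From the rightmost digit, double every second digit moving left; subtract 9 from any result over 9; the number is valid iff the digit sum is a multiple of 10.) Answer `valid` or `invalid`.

invalid

From the right, keep odd positions and double even positions (subtract 9 from any doubled value over 9):
  doubled (positions 2,4,...): 5 9 1 6 3 9 7 4 9 → sum 53
  kept (positions 1,3,...): 9 3 5 4 9 3 3 2 7 8 → sum 53
Total = 106.
106 mod 10 = 6, so the number is invalid.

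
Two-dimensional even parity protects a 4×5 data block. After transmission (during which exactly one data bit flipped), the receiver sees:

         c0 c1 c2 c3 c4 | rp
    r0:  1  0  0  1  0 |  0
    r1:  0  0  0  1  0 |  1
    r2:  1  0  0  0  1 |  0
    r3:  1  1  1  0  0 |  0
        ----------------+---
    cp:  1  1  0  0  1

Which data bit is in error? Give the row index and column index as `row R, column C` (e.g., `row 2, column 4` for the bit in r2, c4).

row 3, column 2

Recompute each row's even parity and compare to rp:
  r0: data parity 0, sent rp 0 → ok
  r1: data parity 1, sent rp 1 → ok
  r2: data parity 0, sent rp 0 → ok
  r3: data parity 1, sent rp 0 → mismatch
Recompute each column's even parity and compare to cp:
  c0: data parity 1, sent cp 1 → ok
  c1: data parity 1, sent cp 1 → ok
  c2: data parity 1, sent cp 0 → mismatch
  c3: data parity 0, sent cp 0 → ok
  c4: data parity 1, sent cp 1 → ok
Exactly one row (r3) and one column (c2) fail → the flipped bit is at their intersection.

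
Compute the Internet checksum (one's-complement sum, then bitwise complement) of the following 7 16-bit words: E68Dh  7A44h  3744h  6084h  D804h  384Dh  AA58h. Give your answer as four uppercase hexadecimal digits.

One's-complement addition (fold any carry out of bit 15 back into bit 0):
  0xE68D + 0x7A44 = 0x160D1 → wrap carry → 0x60D2
  0x60D2 + 0x3744 = 0x09816
  0x9816 + 0x6084 = 0x0F89A
  0xF89A + 0xD804 = 0x1D09E → wrap carry → 0xD09F
  0xD09F + 0x384D = 0x108EC → wrap carry → 0x08ED
  0x08ED + 0xAA58 = 0x0B345
One's-complement sum = 0xB345.
Checksum = ~0xB345 & 0xFFFF = 0x4CBA.

4CBA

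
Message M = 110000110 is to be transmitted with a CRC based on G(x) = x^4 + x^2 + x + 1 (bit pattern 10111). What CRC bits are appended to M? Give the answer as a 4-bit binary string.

Append 4 zeros: 1100001100000. Divide by 10111 (XOR where the leading bit is 1):
  pos 0: 11000 XOR 10111 = 01111
  pos 1: 11110 XOR 10111 = 01001
  pos 2: 10011 XOR 10111 = 00100
  pos 4: 10010 XOR 10111 = 00101
  pos 6: 10100 XOR 10111 = 00011
Remainder (last 4 bits) = 1100. This is the CRC / FCS.

1100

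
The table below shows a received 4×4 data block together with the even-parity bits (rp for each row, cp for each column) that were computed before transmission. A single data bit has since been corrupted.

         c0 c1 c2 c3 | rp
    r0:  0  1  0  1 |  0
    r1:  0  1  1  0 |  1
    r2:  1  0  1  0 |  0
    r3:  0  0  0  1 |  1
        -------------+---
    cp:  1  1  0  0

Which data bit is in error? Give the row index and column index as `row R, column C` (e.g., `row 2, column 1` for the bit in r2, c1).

row 1, column 1

Recompute each row's even parity and compare to rp:
  r0: data parity 0, sent rp 0 → ok
  r1: data parity 0, sent rp 1 → mismatch
  r2: data parity 0, sent rp 0 → ok
  r3: data parity 1, sent rp 1 → ok
Recompute each column's even parity and compare to cp:
  c0: data parity 1, sent cp 1 → ok
  c1: data parity 0, sent cp 1 → mismatch
  c2: data parity 0, sent cp 0 → ok
  c3: data parity 0, sent cp 0 → ok
Exactly one row (r1) and one column (c1) fail → the flipped bit is at their intersection.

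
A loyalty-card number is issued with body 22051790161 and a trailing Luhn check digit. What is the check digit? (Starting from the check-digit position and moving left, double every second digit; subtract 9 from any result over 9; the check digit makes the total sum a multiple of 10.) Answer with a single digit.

1

Partial digits right→left: 1 6 1 0 9 7 1 5 0 2 2
Double every second digit counting from the check-digit position (so the 1st, 3rd, 5th, ... of the partial from the right).
  doubled (with −9 where >9): 2 2 9 2 0 4 → sum 19
  kept as-is: 6 0 7 5 2 → sum 20
Total = 19 + 20 = 39.
Check digit = (10 − (39 mod 10)) mod 10 = 1.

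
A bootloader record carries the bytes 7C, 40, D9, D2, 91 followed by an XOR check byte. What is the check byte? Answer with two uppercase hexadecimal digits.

XOR the bytes together:
  start with 0x7C
  0x7C ⊕ 0x40 = 0x3C
  0x3C ⊕ 0xD9 = 0xE5
  0xE5 ⊕ 0xD2 = 0x37
  0x37 ⊕ 0x91 = 0xA6

A6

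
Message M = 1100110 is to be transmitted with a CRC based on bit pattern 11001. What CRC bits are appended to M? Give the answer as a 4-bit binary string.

Append 4 zeros: 11001100000. Divide by 11001 (XOR where the leading bit is 1):
  pos 0: 11001 XOR 11001 = 00000
  pos 5: 10000 XOR 11001 = 01001
  pos 6: 10010 XOR 11001 = 01011
Remainder (last 4 bits) = 1011. This is the CRC / FCS.

1011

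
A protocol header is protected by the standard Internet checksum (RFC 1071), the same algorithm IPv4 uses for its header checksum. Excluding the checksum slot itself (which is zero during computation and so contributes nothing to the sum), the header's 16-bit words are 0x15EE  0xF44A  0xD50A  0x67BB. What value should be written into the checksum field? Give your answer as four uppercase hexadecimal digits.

One's-complement addition (fold any carry out of bit 15 back into bit 0):
  0x15EE + 0xF44A = 0x10A38 → wrap carry → 0x0A39
  0x0A39 + 0xD50A = 0x0DF43
  0xDF43 + 0x67BB = 0x146FE → wrap carry → 0x46FF
One's-complement sum = 0x46FF.
Checksum = ~0x46FF & 0xFFFF = 0xB900.

B900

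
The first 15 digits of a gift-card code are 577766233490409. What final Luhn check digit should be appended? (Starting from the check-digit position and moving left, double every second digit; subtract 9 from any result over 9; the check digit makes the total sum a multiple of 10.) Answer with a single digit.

Partial digits right→left: 9 0 4 0 9 4 3 3 2 6 6 7 7 7 5
Double every second digit counting from the check-digit position (so the 1st, 3rd, 5th, ... of the partial from the right).
  doubled (with −9 where >9): 9 8 9 6 4 3 5 1 → sum 45
  kept as-is: 0 0 4 3 6 7 7 → sum 27
Total = 45 + 27 = 72.
Check digit = (10 − (72 mod 10)) mod 10 = 8.

8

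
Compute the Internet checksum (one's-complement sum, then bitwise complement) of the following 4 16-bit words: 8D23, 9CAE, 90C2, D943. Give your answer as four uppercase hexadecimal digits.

6C27

One's-complement addition (fold any carry out of bit 15 back into bit 0):
  0x8D23 + 0x9CAE = 0x129D1 → wrap carry → 0x29D2
  0x29D2 + 0x90C2 = 0x0BA94
  0xBA94 + 0xD943 = 0x193D7 → wrap carry → 0x93D8
One's-complement sum = 0x93D8.
Checksum = ~0x93D8 & 0xFFFF = 0x6C27.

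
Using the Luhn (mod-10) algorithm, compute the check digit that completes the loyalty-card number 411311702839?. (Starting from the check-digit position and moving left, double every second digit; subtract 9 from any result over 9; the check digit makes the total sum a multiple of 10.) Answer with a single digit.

6

Partial digits right→left: 9 3 8 2 0 7 1 1 3 1 1 4
Double every second digit counting from the check-digit position (so the 1st, 3rd, 5th, ... of the partial from the right).
  doubled (with −9 where >9): 9 7 0 2 6 2 → sum 26
  kept as-is: 3 2 7 1 1 4 → sum 18
Total = 26 + 18 = 44.
Check digit = (10 − (44 mod 10)) mod 10 = 6.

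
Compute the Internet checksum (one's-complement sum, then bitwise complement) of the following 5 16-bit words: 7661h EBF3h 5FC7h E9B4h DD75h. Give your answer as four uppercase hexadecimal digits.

One's-complement addition (fold any carry out of bit 15 back into bit 0):
  0x7661 + 0xEBF3 = 0x16254 → wrap carry → 0x6255
  0x6255 + 0x5FC7 = 0x0C21C
  0xC21C + 0xE9B4 = 0x1ABD0 → wrap carry → 0xABD1
  0xABD1 + 0xDD75 = 0x18946 → wrap carry → 0x8947
One's-complement sum = 0x8947.
Checksum = ~0x8947 & 0xFFFF = 0x76B8.

76B8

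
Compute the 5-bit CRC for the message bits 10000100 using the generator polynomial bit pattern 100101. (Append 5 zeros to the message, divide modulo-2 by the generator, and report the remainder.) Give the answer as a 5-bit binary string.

11010

Append 5 zeros: 1000010000000. Divide by 100101 (XOR where the leading bit is 1):
  pos 0: 100001 XOR 100101 = 000100
  pos 3: 100000 XOR 100101 = 000101
  pos 6: 101000 XOR 100101 = 001101
Remainder (last 5 bits) = 11010. This is the CRC / FCS.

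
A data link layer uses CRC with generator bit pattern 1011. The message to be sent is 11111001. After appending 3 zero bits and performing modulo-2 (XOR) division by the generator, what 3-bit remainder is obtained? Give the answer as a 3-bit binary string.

Append 3 zeros: 11111001000. Divide by 1011 (XOR where the leading bit is 1):
  pos 0: 1111 XOR 1011 = 0100
  pos 1: 1001 XOR 1011 = 0010
  pos 3: 1000 XOR 1011 = 0011
  pos 5: 1110 XOR 1011 = 0101
  pos 6: 1010 XOR 1011 = 0001
Remainder (last 3 bits) = 010. This is the CRC / FCS.

010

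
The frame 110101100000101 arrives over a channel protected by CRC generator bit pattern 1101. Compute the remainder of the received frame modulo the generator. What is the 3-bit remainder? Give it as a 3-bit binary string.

Modulo-2 division of 110101100000101 by 1101:
  pos 0: 1101 XOR 1101 = 0000
  pos 5: 1100 XOR 1101 = 0001
  pos 8: 1000 XOR 1101 = 0101
  pos 9: 1011 XOR 1101 = 0110
  pos 10: 1100 XOR 1101 = 0001
Remainder = 011 (nonzero — an error is detected).

011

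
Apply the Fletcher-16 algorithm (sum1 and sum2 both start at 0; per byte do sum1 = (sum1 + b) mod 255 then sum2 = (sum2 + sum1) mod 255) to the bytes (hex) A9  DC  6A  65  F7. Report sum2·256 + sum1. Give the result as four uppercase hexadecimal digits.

Running sums (mod 255):
  after byte 0 (A9): sum1=169, sum2=169
  after byte 1 (DC): sum1=134, sum2=48
  after byte 2 (6A): sum1=240, sum2=33
  after byte 3 (65): sum1=86, sum2=119
  after byte 4 (F7): sum1=78, sum2=197
Checksum = sum2·256 + sum1 = 197·256 + 78 = 50510 = 0xC54E.

C54E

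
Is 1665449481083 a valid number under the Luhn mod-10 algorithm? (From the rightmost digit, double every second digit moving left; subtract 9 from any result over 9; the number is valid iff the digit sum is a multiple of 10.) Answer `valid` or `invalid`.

From the right, keep odd positions and double even positions (subtract 9 from any doubled value over 9):
  doubled (positions 2,4,...): 7 2 8 8 1 3 → sum 29
  kept (positions 1,3,...): 3 0 8 9 4 6 1 → sum 31
Total = 60.
60 mod 10 = 0, so the number is valid.

valid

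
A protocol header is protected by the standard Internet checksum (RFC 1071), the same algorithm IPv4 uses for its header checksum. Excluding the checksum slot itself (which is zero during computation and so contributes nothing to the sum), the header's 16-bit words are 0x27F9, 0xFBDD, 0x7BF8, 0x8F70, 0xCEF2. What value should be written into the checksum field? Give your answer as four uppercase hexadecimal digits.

01CD

One's-complement addition (fold any carry out of bit 15 back into bit 0):
  0x27F9 + 0xFBDD = 0x123D6 → wrap carry → 0x23D7
  0x23D7 + 0x7BF8 = 0x09FCF
  0x9FCF + 0x8F70 = 0x12F3F → wrap carry → 0x2F40
  0x2F40 + 0xCEF2 = 0x0FE32
One's-complement sum = 0xFE32.
Checksum = ~0xFE32 & 0xFFFF = 0x01CD.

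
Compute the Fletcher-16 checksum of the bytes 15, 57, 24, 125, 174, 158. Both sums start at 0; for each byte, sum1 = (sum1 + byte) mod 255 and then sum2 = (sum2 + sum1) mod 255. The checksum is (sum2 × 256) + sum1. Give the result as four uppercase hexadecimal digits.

Running sums (mod 255):
  after byte 0 (15): sum1=15, sum2=15
  after byte 1 (57): sum1=72, sum2=87
  after byte 2 (24): sum1=96, sum2=183
  after byte 3 (125): sum1=221, sum2=149
  after byte 4 (174): sum1=140, sum2=34
  after byte 5 (158): sum1=43, sum2=77
Checksum = sum2·256 + sum1 = 77·256 + 43 = 19755 = 0x4D2B.

4D2B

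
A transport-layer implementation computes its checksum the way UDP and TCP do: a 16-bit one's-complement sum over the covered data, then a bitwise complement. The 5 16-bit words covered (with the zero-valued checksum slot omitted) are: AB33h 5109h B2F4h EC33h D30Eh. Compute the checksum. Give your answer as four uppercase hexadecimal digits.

One's-complement addition (fold any carry out of bit 15 back into bit 0):
  0xAB33 + 0x5109 = 0x0FC3C
  0xFC3C + 0xB2F4 = 0x1AF30 → wrap carry → 0xAF31
  0xAF31 + 0xEC33 = 0x19B64 → wrap carry → 0x9B65
  0x9B65 + 0xD30E = 0x16E73 → wrap carry → 0x6E74
One's-complement sum = 0x6E74.
Checksum = ~0x6E74 & 0xFFFF = 0x918B.

918B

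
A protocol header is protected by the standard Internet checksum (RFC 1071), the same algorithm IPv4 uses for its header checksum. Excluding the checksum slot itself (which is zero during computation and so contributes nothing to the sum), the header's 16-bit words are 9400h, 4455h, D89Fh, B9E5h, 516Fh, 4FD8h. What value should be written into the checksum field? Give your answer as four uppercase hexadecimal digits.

F3DC

One's-complement addition (fold any carry out of bit 15 back into bit 0):
  0x9400 + 0x4455 = 0x0D855
  0xD855 + 0xD89F = 0x1B0F4 → wrap carry → 0xB0F5
  0xB0F5 + 0xB9E5 = 0x16ADA → wrap carry → 0x6ADB
  0x6ADB + 0x516F = 0x0BC4A
  0xBC4A + 0x4FD8 = 0x10C22 → wrap carry → 0x0C23
One's-complement sum = 0x0C23.
Checksum = ~0x0C23 & 0xFFFF = 0xF3DC.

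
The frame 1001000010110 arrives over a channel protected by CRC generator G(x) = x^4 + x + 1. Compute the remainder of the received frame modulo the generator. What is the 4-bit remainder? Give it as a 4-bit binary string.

0000

Modulo-2 division of 1001000010110 by 10011:
  pos 0: 10010 XOR 10011 = 00001
  pos 4: 10001 XOR 10011 = 00010
  pos 7: 10011 XOR 10011 = 00000
Remainder = 0000 (zero — the frame passes the CRC check).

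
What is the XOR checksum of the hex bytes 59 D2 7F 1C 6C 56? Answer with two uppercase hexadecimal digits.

XOR the bytes together:
  start with 0x59
  0x59 ⊕ 0xD2 = 0x8B
  0x8B ⊕ 0x7F = 0xF4
  0xF4 ⊕ 0x1C = 0xE8
  0xE8 ⊕ 0x6C = 0x84
  0x84 ⊕ 0x56 = 0xD2

D2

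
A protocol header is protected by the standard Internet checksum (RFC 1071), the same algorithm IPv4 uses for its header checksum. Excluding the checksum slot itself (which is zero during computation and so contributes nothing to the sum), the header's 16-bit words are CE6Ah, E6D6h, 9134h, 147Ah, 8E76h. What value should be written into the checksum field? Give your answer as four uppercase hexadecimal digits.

One's-complement addition (fold any carry out of bit 15 back into bit 0):
  0xCE6A + 0xE6D6 = 0x1B540 → wrap carry → 0xB541
  0xB541 + 0x9134 = 0x14675 → wrap carry → 0x4676
  0x4676 + 0x147A = 0x05AF0
  0x5AF0 + 0x8E76 = 0x0E966
One's-complement sum = 0xE966.
Checksum = ~0xE966 & 0xFFFF = 0x1699.

1699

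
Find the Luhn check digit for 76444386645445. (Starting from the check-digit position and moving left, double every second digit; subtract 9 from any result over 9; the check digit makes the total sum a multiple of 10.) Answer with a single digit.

5

Partial digits right→left: 5 4 4 5 4 6 6 8 3 4 4 4 6 7
Double every second digit counting from the check-digit position (so the 1st, 3rd, 5th, ... of the partial from the right).
  doubled (with −9 where >9): 1 8 8 3 6 8 3 → sum 37
  kept as-is: 4 5 6 8 4 4 7 → sum 38
Total = 37 + 38 = 75.
Check digit = (10 − (75 mod 10)) mod 10 = 5.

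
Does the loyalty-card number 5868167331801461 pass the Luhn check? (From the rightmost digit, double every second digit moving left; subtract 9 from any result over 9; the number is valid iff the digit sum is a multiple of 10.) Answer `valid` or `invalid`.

valid

From the right, keep odd positions and double even positions (subtract 9 from any doubled value over 9):
  doubled (positions 2,4,...): 3 2 7 6 5 2 3 1 → sum 29
  kept (positions 1,3,...): 1 4 0 1 3 6 8 8 → sum 31
Total = 60.
60 mod 10 = 0, so the number is valid.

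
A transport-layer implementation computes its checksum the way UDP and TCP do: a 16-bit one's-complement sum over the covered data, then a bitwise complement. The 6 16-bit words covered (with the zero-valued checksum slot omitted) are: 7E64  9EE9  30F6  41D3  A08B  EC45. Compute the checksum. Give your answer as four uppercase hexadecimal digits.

E316

One's-complement addition (fold any carry out of bit 15 back into bit 0):
  0x7E64 + 0x9EE9 = 0x11D4D → wrap carry → 0x1D4E
  0x1D4E + 0x30F6 = 0x04E44
  0x4E44 + 0x41D3 = 0x09017
  0x9017 + 0xA08B = 0x130A2 → wrap carry → 0x30A3
  0x30A3 + 0xEC45 = 0x11CE8 → wrap carry → 0x1CE9
One's-complement sum = 0x1CE9.
Checksum = ~0x1CE9 & 0xFFFF = 0xE316.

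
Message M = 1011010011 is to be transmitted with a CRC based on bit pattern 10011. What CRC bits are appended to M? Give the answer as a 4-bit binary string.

Append 4 zeros: 10110100110000. Divide by 10011 (XOR where the leading bit is 1):
  pos 0: 10110 XOR 10011 = 00101
  pos 2: 10110 XOR 10011 = 00101
  pos 4: 10101 XOR 10011 = 00110
  pos 6: 11010 XOR 10011 = 01001
  pos 7: 10010 XOR 10011 = 00001
Remainder (last 4 bits) = 0100. This is the CRC / FCS.

0100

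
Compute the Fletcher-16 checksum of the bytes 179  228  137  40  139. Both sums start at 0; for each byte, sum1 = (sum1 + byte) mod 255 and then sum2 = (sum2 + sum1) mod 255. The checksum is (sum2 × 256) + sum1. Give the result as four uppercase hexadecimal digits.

Running sums (mod 255):
  after byte 0 (179): sum1=179, sum2=179
  after byte 1 (228): sum1=152, sum2=76
  after byte 2 (137): sum1=34, sum2=110
  after byte 3 (40): sum1=74, sum2=184
  after byte 4 (139): sum1=213, sum2=142
Checksum = sum2·256 + sum1 = 142·256 + 213 = 36565 = 0x8ED5.

8ED5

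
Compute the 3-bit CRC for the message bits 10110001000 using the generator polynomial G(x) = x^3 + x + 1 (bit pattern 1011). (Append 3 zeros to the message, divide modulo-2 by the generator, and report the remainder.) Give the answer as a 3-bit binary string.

101

Append 3 zeros: 10110001000000. Divide by 1011 (XOR where the leading bit is 1):
  pos 0: 1011 XOR 1011 = 0000
  pos 7: 1000 XOR 1011 = 0011
  pos 9: 1100 XOR 1011 = 0111
  pos 10: 1110 XOR 1011 = 0101
Remainder (last 3 bits) = 101. This is the CRC / FCS.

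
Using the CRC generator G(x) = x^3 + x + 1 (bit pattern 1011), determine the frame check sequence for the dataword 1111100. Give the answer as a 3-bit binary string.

101

Append 3 zeros: 1111100000. Divide by 1011 (XOR where the leading bit is 1):
  pos 0: 1111 XOR 1011 = 0100
  pos 1: 1001 XOR 1011 = 0010
  pos 3: 1000 XOR 1011 = 0011
  pos 5: 1100 XOR 1011 = 0111
  pos 6: 1110 XOR 1011 = 0101
Remainder (last 3 bits) = 101. This is the CRC / FCS.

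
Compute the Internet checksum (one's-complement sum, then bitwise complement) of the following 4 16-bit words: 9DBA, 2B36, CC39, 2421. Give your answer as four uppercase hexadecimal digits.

46B4

One's-complement addition (fold any carry out of bit 15 back into bit 0):
  0x9DBA + 0x2B36 = 0x0C8F0
  0xC8F0 + 0xCC39 = 0x19529 → wrap carry → 0x952A
  0x952A + 0x2421 = 0x0B94B
One's-complement sum = 0xB94B.
Checksum = ~0xB94B & 0xFFFF = 0x46B4.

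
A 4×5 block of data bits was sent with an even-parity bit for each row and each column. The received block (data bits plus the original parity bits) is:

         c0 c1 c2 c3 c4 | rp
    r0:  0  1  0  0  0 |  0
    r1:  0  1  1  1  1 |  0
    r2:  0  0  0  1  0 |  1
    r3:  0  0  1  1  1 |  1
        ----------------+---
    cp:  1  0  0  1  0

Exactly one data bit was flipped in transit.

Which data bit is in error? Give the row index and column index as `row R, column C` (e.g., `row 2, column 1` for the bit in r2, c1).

Recompute each row's even parity and compare to rp:
  r0: data parity 1, sent rp 0 → mismatch
  r1: data parity 0, sent rp 0 → ok
  r2: data parity 1, sent rp 1 → ok
  r3: data parity 1, sent rp 1 → ok
Recompute each column's even parity and compare to cp:
  c0: data parity 0, sent cp 1 → mismatch
  c1: data parity 0, sent cp 0 → ok
  c2: data parity 0, sent cp 0 → ok
  c3: data parity 1, sent cp 1 → ok
  c4: data parity 0, sent cp 0 → ok
Exactly one row (r0) and one column (c0) fail → the flipped bit is at their intersection.

row 0, column 0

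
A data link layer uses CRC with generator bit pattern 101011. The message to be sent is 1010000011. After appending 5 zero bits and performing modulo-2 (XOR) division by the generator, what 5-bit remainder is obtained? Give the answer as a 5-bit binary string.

10010

Append 5 zeros: 101000001100000. Divide by 101011 (XOR where the leading bit is 1):
  pos 0: 101000 XOR 101011 = 000011
  pos 4: 110011 XOR 101011 = 011000
  pos 5: 110000 XOR 101011 = 011011
  pos 6: 110110 XOR 101011 = 011101
  pos 7: 111010 XOR 101011 = 010001
  pos 8: 100010 XOR 101011 = 001001
Remainder (last 5 bits) = 10010. This is the CRC / FCS.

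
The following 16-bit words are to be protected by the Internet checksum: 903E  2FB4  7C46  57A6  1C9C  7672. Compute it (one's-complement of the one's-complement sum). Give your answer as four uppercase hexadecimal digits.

D911

One's-complement addition (fold any carry out of bit 15 back into bit 0):
  0x903E + 0x2FB4 = 0x0BFF2
  0xBFF2 + 0x7C46 = 0x13C38 → wrap carry → 0x3C39
  0x3C39 + 0x57A6 = 0x093DF
  0x93DF + 0x1C9C = 0x0B07B
  0xB07B + 0x7672 = 0x126ED → wrap carry → 0x26EE
One's-complement sum = 0x26EE.
Checksum = ~0x26EE & 0xFFFF = 0xD911.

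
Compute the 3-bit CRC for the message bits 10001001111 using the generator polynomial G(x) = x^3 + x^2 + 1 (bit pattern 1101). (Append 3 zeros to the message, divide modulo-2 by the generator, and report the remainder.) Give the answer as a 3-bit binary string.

101

Append 3 zeros: 10001001111000. Divide by 1101 (XOR where the leading bit is 1):
  pos 0: 1000 XOR 1101 = 0101
  pos 1: 1011 XOR 1101 = 0110
  pos 2: 1100 XOR 1101 = 0001
  pos 5: 1011 XOR 1101 = 0110
  pos 6: 1101 XOR 1101 = 0000
  pos 10: 1000 XOR 1101 = 0101
Remainder (last 3 bits) = 101. This is the CRC / FCS.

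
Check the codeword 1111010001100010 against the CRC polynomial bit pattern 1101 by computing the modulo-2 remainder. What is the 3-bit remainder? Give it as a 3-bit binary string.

100

Modulo-2 division of 1111010001100010 by 1101:
  pos 0: 1111 XOR 1101 = 0010
  pos 2: 1001 XOR 1101 = 0100
  pos 3: 1000 XOR 1101 = 0101
  pos 4: 1010 XOR 1101 = 0111
  pos 5: 1110 XOR 1101 = 0011
  pos 7: 1111 XOR 1101 = 0010
  pos 9: 1000 XOR 1101 = 0101
  pos 10: 1010 XOR 1101 = 0111
  pos 11: 1111 XOR 1101 = 0010
Remainder = 100 (nonzero — an error is detected).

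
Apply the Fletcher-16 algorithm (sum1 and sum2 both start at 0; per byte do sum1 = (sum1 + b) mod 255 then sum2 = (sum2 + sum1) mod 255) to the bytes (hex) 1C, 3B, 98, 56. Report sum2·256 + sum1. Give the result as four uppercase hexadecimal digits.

Running sums (mod 255):
  after byte 0 (1C): sum1=28, sum2=28
  after byte 1 (3B): sum1=87, sum2=115
  after byte 2 (98): sum1=239, sum2=99
  after byte 3 (56): sum1=70, sum2=169
Checksum = sum2·256 + sum1 = 169·256 + 70 = 43334 = 0xA946.

A946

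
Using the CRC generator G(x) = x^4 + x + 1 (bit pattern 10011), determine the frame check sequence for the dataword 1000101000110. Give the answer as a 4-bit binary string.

Append 4 zeros: 10001010001100000. Divide by 10011 (XOR where the leading bit is 1):
  pos 0: 10001 XOR 10011 = 00010
  pos 3: 10010 XOR 10011 = 00001
  pos 7: 10011 XOR 10011 = 00000
Remainder (last 4 bits) = 0000. This is the CRC / FCS.

0000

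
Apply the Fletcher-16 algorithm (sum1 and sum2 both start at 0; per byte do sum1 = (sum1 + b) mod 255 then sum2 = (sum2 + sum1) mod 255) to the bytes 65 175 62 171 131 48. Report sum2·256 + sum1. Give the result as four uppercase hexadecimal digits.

Running sums (mod 255):
  after byte 0 (65): sum1=65, sum2=65
  after byte 1 (175): sum1=240, sum2=50
  after byte 2 (62): sum1=47, sum2=97
  after byte 3 (171): sum1=218, sum2=60
  after byte 4 (131): sum1=94, sum2=154
  after byte 5 (48): sum1=142, sum2=41
Checksum = sum2·256 + sum1 = 41·256 + 142 = 10638 = 0x298E.

298E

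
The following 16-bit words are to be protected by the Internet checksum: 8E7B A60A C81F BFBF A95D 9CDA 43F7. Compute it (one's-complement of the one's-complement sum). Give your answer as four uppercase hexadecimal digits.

One's-complement addition (fold any carry out of bit 15 back into bit 0):
  0x8E7B + 0xA60A = 0x13485 → wrap carry → 0x3486
  0x3486 + 0xC81F = 0x0FCA5
  0xFCA5 + 0xBFBF = 0x1BC64 → wrap carry → 0xBC65
  0xBC65 + 0xA95D = 0x165C2 → wrap carry → 0x65C3
  0x65C3 + 0x9CDA = 0x1029D → wrap carry → 0x029E
  0x029E + 0x43F7 = 0x04695
One's-complement sum = 0x4695.
Checksum = ~0x4695 & 0xFFFF = 0xB96A.

B96A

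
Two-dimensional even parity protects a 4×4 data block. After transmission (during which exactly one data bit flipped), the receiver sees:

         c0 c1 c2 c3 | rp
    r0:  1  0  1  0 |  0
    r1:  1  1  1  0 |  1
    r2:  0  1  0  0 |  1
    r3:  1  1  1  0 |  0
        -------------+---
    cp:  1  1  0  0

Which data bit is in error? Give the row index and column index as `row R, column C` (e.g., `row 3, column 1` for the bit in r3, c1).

row 3, column 2

Recompute each row's even parity and compare to rp:
  r0: data parity 0, sent rp 0 → ok
  r1: data parity 1, sent rp 1 → ok
  r2: data parity 1, sent rp 1 → ok
  r3: data parity 1, sent rp 0 → mismatch
Recompute each column's even parity and compare to cp:
  c0: data parity 1, sent cp 1 → ok
  c1: data parity 1, sent cp 1 → ok
  c2: data parity 1, sent cp 0 → mismatch
  c3: data parity 0, sent cp 0 → ok
Exactly one row (r3) and one column (c2) fail → the flipped bit is at their intersection.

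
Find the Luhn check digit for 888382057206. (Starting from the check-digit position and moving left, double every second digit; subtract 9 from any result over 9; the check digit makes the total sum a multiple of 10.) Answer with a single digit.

Partial digits right→left: 6 0 2 7 5 0 2 8 3 8 8 8
Double every second digit counting from the check-digit position (so the 1st, 3rd, 5th, ... of the partial from the right).
  doubled (with −9 where >9): 3 4 1 4 6 7 → sum 25
  kept as-is: 0 7 0 8 8 8 → sum 31
Total = 25 + 31 = 56.
Check digit = (10 − (56 mod 10)) mod 10 = 4.

4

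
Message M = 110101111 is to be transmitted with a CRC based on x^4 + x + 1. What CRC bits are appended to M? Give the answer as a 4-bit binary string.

1001

Append 4 zeros: 1101011110000. Divide by 10011 (XOR where the leading bit is 1):
  pos 0: 11010 XOR 10011 = 01001
  pos 1: 10011 XOR 10011 = 00000
  pos 6: 11100 XOR 10011 = 01111
  pos 7: 11110 XOR 10011 = 01101
  pos 8: 11010 XOR 10011 = 01001
Remainder (last 4 bits) = 1001. This is the CRC / FCS.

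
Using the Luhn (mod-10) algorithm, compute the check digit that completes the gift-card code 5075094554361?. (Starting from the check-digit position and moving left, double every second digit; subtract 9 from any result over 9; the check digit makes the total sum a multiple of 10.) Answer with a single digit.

Partial digits right→left: 1 6 3 4 5 5 4 9 0 5 7 0 5
Double every second digit counting from the check-digit position (so the 1st, 3rd, 5th, ... of the partial from the right).
  doubled (with −9 where >9): 2 6 1 8 0 5 1 → sum 23
  kept as-is: 6 4 5 9 5 0 → sum 29
Total = 23 + 29 = 52.
Check digit = (10 − (52 mod 10)) mod 10 = 8.

8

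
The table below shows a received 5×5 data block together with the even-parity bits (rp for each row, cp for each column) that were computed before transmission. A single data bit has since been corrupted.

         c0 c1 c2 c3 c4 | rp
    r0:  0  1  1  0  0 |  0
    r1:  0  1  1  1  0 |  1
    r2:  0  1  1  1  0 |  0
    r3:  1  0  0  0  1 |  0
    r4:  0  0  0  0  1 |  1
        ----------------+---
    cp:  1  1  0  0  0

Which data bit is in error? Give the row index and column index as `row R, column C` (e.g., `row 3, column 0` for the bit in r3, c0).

row 2, column 2

Recompute each row's even parity and compare to rp:
  r0: data parity 0, sent rp 0 → ok
  r1: data parity 1, sent rp 1 → ok
  r2: data parity 1, sent rp 0 → mismatch
  r3: data parity 0, sent rp 0 → ok
  r4: data parity 1, sent rp 1 → ok
Recompute each column's even parity and compare to cp:
  c0: data parity 1, sent cp 1 → ok
  c1: data parity 1, sent cp 1 → ok
  c2: data parity 1, sent cp 0 → mismatch
  c3: data parity 0, sent cp 0 → ok
  c4: data parity 0, sent cp 0 → ok
Exactly one row (r2) and one column (c2) fail → the flipped bit is at their intersection.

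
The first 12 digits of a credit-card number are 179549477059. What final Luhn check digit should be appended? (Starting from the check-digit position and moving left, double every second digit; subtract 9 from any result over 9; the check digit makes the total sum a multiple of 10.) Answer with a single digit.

Partial digits right→left: 9 5 0 7 7 4 9 4 5 9 7 1
Double every second digit counting from the check-digit position (so the 1st, 3rd, 5th, ... of the partial from the right).
  doubled (with −9 where >9): 9 0 5 9 1 5 → sum 29
  kept as-is: 5 7 4 4 9 1 → sum 30
Total = 29 + 30 = 59.
Check digit = (10 − (59 mod 10)) mod 10 = 1.

1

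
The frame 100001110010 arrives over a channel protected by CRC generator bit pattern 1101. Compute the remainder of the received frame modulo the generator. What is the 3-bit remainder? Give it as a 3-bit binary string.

Modulo-2 division of 100001110010 by 1101:
  pos 0: 1000 XOR 1101 = 0101
  pos 1: 1010 XOR 1101 = 0111
  pos 2: 1111 XOR 1101 = 0010
  pos 4: 1011 XOR 1101 = 0110
  pos 5: 1100 XOR 1101 = 0001
  pos 8: 1010 XOR 1101 = 0111
Remainder = 111 (nonzero — an error is detected).

111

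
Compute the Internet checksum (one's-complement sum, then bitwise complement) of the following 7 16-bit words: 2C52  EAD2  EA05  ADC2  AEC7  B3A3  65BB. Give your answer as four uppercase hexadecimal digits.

88EB

One's-complement addition (fold any carry out of bit 15 back into bit 0):
  0x2C52 + 0xEAD2 = 0x11724 → wrap carry → 0x1725
  0x1725 + 0xEA05 = 0x1012A → wrap carry → 0x012B
  0x012B + 0xADC2 = 0x0AEED
  0xAEED + 0xAEC7 = 0x15DB4 → wrap carry → 0x5DB5
  0x5DB5 + 0xB3A3 = 0x11158 → wrap carry → 0x1159
  0x1159 + 0x65BB = 0x07714
One's-complement sum = 0x7714.
Checksum = ~0x7714 & 0xFFFF = 0x88EB.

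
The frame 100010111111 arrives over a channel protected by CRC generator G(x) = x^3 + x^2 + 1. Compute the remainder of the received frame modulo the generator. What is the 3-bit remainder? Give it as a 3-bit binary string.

Modulo-2 division of 100010111111 by 1101:
  pos 0: 1000 XOR 1101 = 0101
  pos 1: 1011 XOR 1101 = 0110
  pos 2: 1100 XOR 1101 = 0001
  pos 5: 1111 XOR 1101 = 0010
  pos 7: 1011 XOR 1101 = 0110
  pos 8: 1101 XOR 1101 = 0000
Remainder = 000 (zero — the frame passes the CRC check).

000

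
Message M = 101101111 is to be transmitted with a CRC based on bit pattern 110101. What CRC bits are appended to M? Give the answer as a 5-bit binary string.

Append 5 zeros: 10110111100000. Divide by 110101 (XOR where the leading bit is 1):
  pos 0: 101101 XOR 110101 = 011000
  pos 1: 110001 XOR 110101 = 000100
  pos 4: 100110 XOR 110101 = 010011
  pos 5: 100110 XOR 110101 = 010011
  pos 6: 100110 XOR 110101 = 010011
  pos 7: 100110 XOR 110101 = 010011
  pos 8: 100110 XOR 110101 = 010011
Remainder (last 5 bits) = 10011. This is the CRC / FCS.

10011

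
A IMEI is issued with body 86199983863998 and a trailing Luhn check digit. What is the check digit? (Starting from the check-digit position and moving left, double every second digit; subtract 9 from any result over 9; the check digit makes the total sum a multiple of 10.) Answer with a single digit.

8

Partial digits right→left: 8 9 9 3 6 8 3 8 9 9 9 1 6 8
Double every second digit counting from the check-digit position (so the 1st, 3rd, 5th, ... of the partial from the right).
  doubled (with −9 where >9): 7 9 3 6 9 9 3 → sum 46
  kept as-is: 9 3 8 8 9 1 8 → sum 46
Total = 46 + 46 = 92.
Check digit = (10 − (92 mod 10)) mod 10 = 8.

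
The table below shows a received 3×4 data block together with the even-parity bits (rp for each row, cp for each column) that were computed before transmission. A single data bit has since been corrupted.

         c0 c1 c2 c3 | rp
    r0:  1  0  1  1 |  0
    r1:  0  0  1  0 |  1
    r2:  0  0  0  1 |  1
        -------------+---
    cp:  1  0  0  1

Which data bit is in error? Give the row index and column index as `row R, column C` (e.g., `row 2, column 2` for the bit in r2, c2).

Recompute each row's even parity and compare to rp:
  r0: data parity 1, sent rp 0 → mismatch
  r1: data parity 1, sent rp 1 → ok
  r2: data parity 1, sent rp 1 → ok
Recompute each column's even parity and compare to cp:
  c0: data parity 1, sent cp 1 → ok
  c1: data parity 0, sent cp 0 → ok
  c2: data parity 0, sent cp 0 → ok
  c3: data parity 0, sent cp 1 → mismatch
Exactly one row (r0) and one column (c3) fail → the flipped bit is at their intersection.

row 0, column 3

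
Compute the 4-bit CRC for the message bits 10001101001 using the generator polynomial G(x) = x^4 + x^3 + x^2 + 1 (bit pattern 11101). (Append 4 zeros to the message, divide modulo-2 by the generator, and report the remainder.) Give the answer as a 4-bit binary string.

Append 4 zeros: 100011010010000. Divide by 11101 (XOR where the leading bit is 1):
  pos 0: 10001 XOR 11101 = 01100
  pos 1: 11001 XOR 11101 = 00100
  pos 3: 10001 XOR 11101 = 01100
  pos 4: 11000 XOR 11101 = 00101
  pos 6: 10101 XOR 11101 = 01000
  pos 7: 10000 XOR 11101 = 01101
  pos 8: 11010 XOR 11101 = 00111
  pos 10: 11100 XOR 11101 = 00001
Remainder (last 4 bits) = 0001. This is the CRC / FCS.

0001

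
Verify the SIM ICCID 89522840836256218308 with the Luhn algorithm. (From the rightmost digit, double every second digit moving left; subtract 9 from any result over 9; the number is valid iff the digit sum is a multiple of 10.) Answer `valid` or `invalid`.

invalid

From the right, keep odd positions and double even positions (subtract 9 from any doubled value over 9):
  doubled (positions 2,4,...): 0 7 4 1 3 7 8 4 1 7 → sum 42
  kept (positions 1,3,...): 8 3 1 6 2 3 0 8 2 9 → sum 42
Total = 84.
84 mod 10 = 4, so the number is invalid.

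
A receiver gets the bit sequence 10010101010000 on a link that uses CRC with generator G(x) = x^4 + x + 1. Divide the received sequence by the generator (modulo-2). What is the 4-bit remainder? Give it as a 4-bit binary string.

Modulo-2 division of 10010101010000 by 10011:
  pos 0: 10010 XOR 10011 = 00001
  pos 4: 11010 XOR 10011 = 01001
  pos 5: 10011 XOR 10011 = 00000
Remainder = 0000 (zero — the frame passes the CRC check).

0000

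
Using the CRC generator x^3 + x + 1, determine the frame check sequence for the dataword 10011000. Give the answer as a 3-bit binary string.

111

Append 3 zeros: 10011000000. Divide by 1011 (XOR where the leading bit is 1):
  pos 0: 1001 XOR 1011 = 0010
  pos 2: 1010 XOR 1011 = 0001
  pos 5: 1000 XOR 1011 = 0011
  pos 7: 1100 XOR 1011 = 0111
Remainder (last 3 bits) = 111. This is the CRC / FCS.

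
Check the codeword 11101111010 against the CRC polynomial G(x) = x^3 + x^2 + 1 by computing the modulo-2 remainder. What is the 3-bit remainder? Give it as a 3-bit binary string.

Modulo-2 division of 11101111010 by 1101:
  pos 0: 1110 XOR 1101 = 0011
  pos 2: 1111 XOR 1101 = 0010
  pos 4: 1011 XOR 1101 = 0110
  pos 5: 1100 XOR 1101 = 0001
Remainder = 110 (nonzero — an error is detected).

110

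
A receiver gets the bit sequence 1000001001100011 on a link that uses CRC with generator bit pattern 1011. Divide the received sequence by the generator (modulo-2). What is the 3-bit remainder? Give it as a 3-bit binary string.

111

Modulo-2 division of 1000001001100011 by 1011:
  pos 0: 1000 XOR 1011 = 0011
  pos 2: 1100 XOR 1011 = 0111
  pos 3: 1111 XOR 1011 = 0100
  pos 4: 1000 XOR 1011 = 0011
  pos 6: 1101 XOR 1011 = 0110
  pos 7: 1101 XOR 1011 = 0110
  pos 8: 1100 XOR 1011 = 0111
  pos 9: 1110 XOR 1011 = 0101
  pos 10: 1010 XOR 1011 = 0001
Remainder = 111 (nonzero — an error is detected).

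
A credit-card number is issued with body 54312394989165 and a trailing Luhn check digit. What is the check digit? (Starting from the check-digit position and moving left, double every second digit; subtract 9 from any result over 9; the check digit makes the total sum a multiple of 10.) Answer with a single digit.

Partial digits right→left: 5 6 1 9 8 9 4 9 3 2 1 3 4 5
Double every second digit counting from the check-digit position (so the 1st, 3rd, 5th, ... of the partial from the right).
  doubled (with −9 where >9): 1 2 7 8 6 2 8 → sum 34
  kept as-is: 6 9 9 9 2 3 5 → sum 43
Total = 34 + 43 = 77.
Check digit = (10 − (77 mod 10)) mod 10 = 3.

3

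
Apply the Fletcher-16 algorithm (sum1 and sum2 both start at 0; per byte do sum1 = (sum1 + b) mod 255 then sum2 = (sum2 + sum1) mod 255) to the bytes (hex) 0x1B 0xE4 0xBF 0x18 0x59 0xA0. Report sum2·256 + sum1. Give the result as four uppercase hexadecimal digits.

Running sums (mod 255):
  after byte 0 (0x1B): sum1=27, sum2=27
  after byte 1 (0xE4): sum1=0, sum2=27
  after byte 2 (0xBF): sum1=191, sum2=218
  after byte 3 (0x18): sum1=215, sum2=178
  after byte 4 (0x59): sum1=49, sum2=227
  after byte 5 (0xA0): sum1=209, sum2=181
Checksum = sum2·256 + sum1 = 181·256 + 209 = 46545 = 0xB5D1.

B5D1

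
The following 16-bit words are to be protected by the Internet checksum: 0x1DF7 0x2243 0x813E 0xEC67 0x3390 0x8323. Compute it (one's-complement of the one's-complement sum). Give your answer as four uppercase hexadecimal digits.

9B6B

One's-complement addition (fold any carry out of bit 15 back into bit 0):
  0x1DF7 + 0x2243 = 0x0403A
  0x403A + 0x813E = 0x0C178
  0xC178 + 0xEC67 = 0x1ADDF → wrap carry → 0xADE0
  0xADE0 + 0x3390 = 0x0E170
  0xE170 + 0x8323 = 0x16493 → wrap carry → 0x6494
One's-complement sum = 0x6494.
Checksum = ~0x6494 & 0xFFFF = 0x9B6B.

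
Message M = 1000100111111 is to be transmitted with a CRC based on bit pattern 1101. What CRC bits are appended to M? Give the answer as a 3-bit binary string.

001

Append 3 zeros: 1000100111111000. Divide by 1101 (XOR where the leading bit is 1):
  pos 0: 1000 XOR 1101 = 0101
  pos 1: 1011 XOR 1101 = 0110
  pos 2: 1100 XOR 1101 = 0001
  pos 5: 1011 XOR 1101 = 0110
  pos 6: 1101 XOR 1101 = 0000
  pos 10: 1110 XOR 1101 = 0011
  pos 12: 1100 XOR 1101 = 0001
Remainder (last 3 bits) = 001. This is the CRC / FCS.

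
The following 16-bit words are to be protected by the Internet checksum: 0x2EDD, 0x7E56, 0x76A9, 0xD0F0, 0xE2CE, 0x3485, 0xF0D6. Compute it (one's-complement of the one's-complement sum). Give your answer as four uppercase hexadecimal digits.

One's-complement addition (fold any carry out of bit 15 back into bit 0):
  0x2EDD + 0x7E56 = 0x0AD33
  0xAD33 + 0x76A9 = 0x123DC → wrap carry → 0x23DD
  0x23DD + 0xD0F0 = 0x0F4CD
  0xF4CD + 0xE2CE = 0x1D79B → wrap carry → 0xD79C
  0xD79C + 0x3485 = 0x10C21 → wrap carry → 0x0C22
  0x0C22 + 0xF0D6 = 0x0FCF8
One's-complement sum = 0xFCF8.
Checksum = ~0xFCF8 & 0xFFFF = 0x0307.

0307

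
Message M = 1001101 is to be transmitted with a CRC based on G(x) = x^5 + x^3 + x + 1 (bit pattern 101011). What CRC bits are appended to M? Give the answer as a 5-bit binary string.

01111

Append 5 zeros: 100110100000. Divide by 101011 (XOR where the leading bit is 1):
  pos 0: 100110 XOR 101011 = 001101
  pos 2: 110110 XOR 101011 = 011101
  pos 3: 111010 XOR 101011 = 010001
  pos 4: 100010 XOR 101011 = 001001
  pos 6: 100100 XOR 101011 = 001111
Remainder (last 5 bits) = 01111. This is the CRC / FCS.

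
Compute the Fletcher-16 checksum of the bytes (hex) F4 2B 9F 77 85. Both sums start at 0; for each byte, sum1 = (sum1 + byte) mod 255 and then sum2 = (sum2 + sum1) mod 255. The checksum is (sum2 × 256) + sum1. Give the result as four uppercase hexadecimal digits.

C8BC

Running sums (mod 255):
  after byte 0 (F4): sum1=244, sum2=244
  after byte 1 (2B): sum1=32, sum2=21
  after byte 2 (9F): sum1=191, sum2=212
  after byte 3 (77): sum1=55, sum2=12
  after byte 4 (85): sum1=188, sum2=200
Checksum = sum2·256 + sum1 = 200·256 + 188 = 51388 = 0xC8BC.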